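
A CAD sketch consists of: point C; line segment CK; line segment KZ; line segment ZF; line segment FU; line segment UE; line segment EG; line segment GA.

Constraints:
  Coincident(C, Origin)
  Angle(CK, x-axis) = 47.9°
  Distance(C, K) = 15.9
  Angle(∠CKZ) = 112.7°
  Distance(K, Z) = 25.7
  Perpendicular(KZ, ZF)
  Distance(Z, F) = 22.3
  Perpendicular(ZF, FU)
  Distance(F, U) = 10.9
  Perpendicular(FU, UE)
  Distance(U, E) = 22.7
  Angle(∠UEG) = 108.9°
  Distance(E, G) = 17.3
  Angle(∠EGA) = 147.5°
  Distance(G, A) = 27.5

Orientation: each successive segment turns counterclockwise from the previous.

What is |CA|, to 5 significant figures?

65.589

∠UEG = 108.9° gives EG at 96.300° from the x-axis; with |EG| = 17.3, G = (2.8218, 42.555). ∠EGA = 147.5° gives GA at 128.80° from the x-axis; with |GA| = 27.5, A = (-14.410, 63.986). Then |CA| = |A − C| = 65.589.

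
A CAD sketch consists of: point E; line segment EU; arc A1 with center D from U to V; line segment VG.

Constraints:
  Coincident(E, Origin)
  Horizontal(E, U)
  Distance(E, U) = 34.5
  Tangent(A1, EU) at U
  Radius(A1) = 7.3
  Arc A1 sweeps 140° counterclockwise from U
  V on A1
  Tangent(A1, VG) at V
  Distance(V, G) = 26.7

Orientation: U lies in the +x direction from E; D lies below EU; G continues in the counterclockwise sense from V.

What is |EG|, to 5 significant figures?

58.561

E is at the origin; E and U share the same y with |EU| = 34.5 and U on the +x side, so U = (34.500, 0.0000). A1 meets EU tangentially, so DU is at right angles to EU, so D = U + (0, -7.3) = (34.500, -7.3000). On A1, U sits at bearing 90° from D; a 140° counterclockwise sweep puts V at bearing 230°, so V = D + 7.3·(cos 230°, sin 230°) = (29.808, -12.892). Tangency of A1 to VG means the radius DV is perpendicular to VG, so VG runs along (−sin 230°, cos 230°); with |VG| = 26.7, G = (50.261, -30.055). Then |EG| = |G − E| = 58.561.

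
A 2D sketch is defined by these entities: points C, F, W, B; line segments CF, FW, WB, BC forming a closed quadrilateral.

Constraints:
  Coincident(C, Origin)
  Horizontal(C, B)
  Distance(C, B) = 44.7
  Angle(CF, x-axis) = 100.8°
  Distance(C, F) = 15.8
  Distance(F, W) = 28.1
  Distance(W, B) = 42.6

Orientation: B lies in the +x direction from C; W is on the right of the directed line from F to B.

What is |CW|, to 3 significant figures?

12.4

C is at the origin; C and B share the same y with |CB| = 44.7 and B in +x, so B = (44.7, 0). CF runs at 100.8° with |CF| = 15.8, so F = (-2.96, 15.5). W is determined by |FW| = 28.1 and |WB| = 42.6 together: it lies at the intersection of circle(F, 28.1) and circle(B, 42.6). With |FB| = 50.1, the foot of the radical line on FB is 14.8 from F and the perpendicular offset is √(28.1² − 14.8²) = 23.9. Taking the right-of-FB solution: W = (3.76, -11.8).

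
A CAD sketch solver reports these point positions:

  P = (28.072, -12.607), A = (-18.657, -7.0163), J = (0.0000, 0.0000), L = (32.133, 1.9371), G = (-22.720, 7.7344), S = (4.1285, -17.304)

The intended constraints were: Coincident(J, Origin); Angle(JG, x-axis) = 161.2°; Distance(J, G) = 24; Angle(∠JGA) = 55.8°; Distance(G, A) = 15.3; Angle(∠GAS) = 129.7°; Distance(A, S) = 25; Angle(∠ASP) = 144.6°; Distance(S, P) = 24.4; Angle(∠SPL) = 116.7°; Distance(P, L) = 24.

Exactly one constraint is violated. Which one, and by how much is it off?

Distance(P, L) = 24 — off by 8.90.

J = (0.00, 0.00) ✓; JG at 161.2° ✓; |JG| = 24.00 ✓; ∠JGA = 55.80° ✓; |GA| = 15.30 ✓; ∠GAS = 129.7° ✓; |AS| = 25.00 ✓; ∠ASP = 144.6° ✓; |SP| = 24.40 ✓; ∠SPL = 116.7° ✓; |PL| = 15.10 ✗.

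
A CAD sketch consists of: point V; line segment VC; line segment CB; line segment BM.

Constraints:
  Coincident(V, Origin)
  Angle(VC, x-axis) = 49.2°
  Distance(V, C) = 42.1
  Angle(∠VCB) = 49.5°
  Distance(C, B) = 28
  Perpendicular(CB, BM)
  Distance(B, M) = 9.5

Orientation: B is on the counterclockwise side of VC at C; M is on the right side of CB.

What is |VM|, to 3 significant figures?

41.5

V is at the origin; VC runs at 49.2° with length 42.1, so C = 42.1·(cos 49.2°, sin 49.2°) = (27.5, 31.9). ∠VCB = 49.5°, so CB runs at 49.2° + (180° − 49.5°) = 180° from the x-axis; with |CB| = 28.0, B = C + 28.0·(cos 180°, sin 180°) = (-0.491, 32.0). CB is perpendicular to BM; with |BM| = 9.5 on the right of CB, M = B + 9.5·(0.00524, 1.00) = (-0.441, 41.5). Then |VM| = |M − V| = 41.5.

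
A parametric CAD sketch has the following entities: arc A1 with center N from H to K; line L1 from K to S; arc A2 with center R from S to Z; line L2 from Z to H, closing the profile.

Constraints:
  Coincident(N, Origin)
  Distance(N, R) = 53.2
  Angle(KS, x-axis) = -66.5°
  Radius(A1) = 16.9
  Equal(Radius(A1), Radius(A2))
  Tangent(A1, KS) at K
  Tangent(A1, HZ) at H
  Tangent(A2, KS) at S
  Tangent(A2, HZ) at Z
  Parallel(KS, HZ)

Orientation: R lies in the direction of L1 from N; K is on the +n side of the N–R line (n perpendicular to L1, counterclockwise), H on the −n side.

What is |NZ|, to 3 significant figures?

55.8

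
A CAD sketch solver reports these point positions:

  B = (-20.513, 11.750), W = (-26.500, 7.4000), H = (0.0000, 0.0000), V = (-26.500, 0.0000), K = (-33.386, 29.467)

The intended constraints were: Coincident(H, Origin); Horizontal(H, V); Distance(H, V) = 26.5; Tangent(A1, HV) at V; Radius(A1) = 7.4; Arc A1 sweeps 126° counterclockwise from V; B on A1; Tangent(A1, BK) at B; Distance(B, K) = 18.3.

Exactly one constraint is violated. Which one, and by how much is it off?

Distance(B, K) = 18.3 — off by 3.60.

H = (0.00, 0.00) ✓; H.y = 0.00, V.y = 0.00 ✓; |HV| = 26.50 ✓; ∠(WV, VH) = 90.00° ✓; |WV| = 7.400 ✓; bearing(W→B) − bearing(W→V) = 126.0° ✓; |WB| = 7.400 ✓; ∠(WB, BK) = 90.00° ✓; |BK| = 21.90 ✗.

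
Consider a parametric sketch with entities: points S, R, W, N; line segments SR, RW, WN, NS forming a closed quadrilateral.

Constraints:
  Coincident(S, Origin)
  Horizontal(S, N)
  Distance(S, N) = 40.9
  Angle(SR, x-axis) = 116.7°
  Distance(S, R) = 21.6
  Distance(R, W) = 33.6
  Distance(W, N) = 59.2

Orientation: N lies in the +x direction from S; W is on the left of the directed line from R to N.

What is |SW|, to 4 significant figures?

48.98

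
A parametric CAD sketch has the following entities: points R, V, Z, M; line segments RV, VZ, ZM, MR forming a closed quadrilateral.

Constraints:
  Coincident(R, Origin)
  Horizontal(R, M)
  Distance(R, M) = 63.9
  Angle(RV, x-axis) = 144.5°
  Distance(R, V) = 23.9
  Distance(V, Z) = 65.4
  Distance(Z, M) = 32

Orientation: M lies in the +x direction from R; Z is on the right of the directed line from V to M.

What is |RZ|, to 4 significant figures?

41.72

Checks: |VZ| = 65.40 ✓; |ZM| = 32.00 ✓.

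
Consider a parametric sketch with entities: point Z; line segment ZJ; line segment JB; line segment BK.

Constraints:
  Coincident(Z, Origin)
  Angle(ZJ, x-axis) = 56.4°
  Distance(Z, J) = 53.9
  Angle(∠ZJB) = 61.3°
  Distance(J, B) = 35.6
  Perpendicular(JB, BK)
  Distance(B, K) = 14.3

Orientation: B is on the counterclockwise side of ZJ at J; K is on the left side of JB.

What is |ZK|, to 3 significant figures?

34.4

∠ZJB = 61.3°, so JB runs at 56.4° + (180° − 61.3°) = 175° from the x-axis; with |JB| = 35.6, B = J + 35.6·(cos 175°, sin 175°) = (-5.64, 47.9). JB is perpendicular to BK; with |BK| = 14.3 on the left of JB, K = B + 14.3·(-0.0854, -0.996) = (-6.86, 33.7). Then |ZK| = |K − Z| = 34.4.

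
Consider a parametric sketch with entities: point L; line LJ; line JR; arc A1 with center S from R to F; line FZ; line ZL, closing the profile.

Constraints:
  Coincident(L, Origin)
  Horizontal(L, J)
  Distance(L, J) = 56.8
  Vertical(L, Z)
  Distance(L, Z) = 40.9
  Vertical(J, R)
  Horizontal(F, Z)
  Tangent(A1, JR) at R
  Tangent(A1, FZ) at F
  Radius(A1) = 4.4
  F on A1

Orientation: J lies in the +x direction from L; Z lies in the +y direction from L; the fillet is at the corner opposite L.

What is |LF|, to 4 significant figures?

66.47

L is at the origin; L and J share the same y with |LJ| = 56.8 and J on the +x side, so J = (56.80, 0.000). LZ is vertical with |LZ| = 40.9 and Z on the +y side, so Z = (0.000, 40.90). The virtual corner opposite L is at (56.80, 40.90). Tangency of A1 to JR means the radius SR is perpendicular to JR and since A1 is tangent to FZ there, SF ⟂ FZ, with radius 4.4, so the center S sits 4.4 in from both sides at S = (52.40, 36.50). That places the tangent points at R = (56.80, 36.50) on JR and F = (52.40, 40.90) on FZ. Then |LF| = |F − L| = 66.47.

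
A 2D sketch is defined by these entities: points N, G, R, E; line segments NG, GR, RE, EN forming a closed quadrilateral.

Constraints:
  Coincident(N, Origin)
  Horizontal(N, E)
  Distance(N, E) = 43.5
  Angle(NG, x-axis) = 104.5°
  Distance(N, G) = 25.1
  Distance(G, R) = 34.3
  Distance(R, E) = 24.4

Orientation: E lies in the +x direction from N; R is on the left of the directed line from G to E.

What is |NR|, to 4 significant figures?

33.11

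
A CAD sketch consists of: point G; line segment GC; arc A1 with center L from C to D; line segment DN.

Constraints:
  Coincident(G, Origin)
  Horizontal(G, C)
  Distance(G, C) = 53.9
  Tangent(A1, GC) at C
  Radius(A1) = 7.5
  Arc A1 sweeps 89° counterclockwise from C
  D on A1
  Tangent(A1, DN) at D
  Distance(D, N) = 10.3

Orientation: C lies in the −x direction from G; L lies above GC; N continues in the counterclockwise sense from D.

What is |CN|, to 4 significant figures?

19.26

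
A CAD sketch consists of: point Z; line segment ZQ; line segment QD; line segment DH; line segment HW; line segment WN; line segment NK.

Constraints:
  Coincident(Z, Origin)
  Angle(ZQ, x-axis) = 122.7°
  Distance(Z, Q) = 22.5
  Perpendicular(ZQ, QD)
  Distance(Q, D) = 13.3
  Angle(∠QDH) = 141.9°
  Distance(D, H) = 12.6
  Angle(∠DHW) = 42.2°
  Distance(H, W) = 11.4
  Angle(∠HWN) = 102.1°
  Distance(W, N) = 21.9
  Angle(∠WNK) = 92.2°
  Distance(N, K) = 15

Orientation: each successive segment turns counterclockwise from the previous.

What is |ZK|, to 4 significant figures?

44.42

Z is at the origin; ZQ runs at 122.7° with length 22.5, so Q = (-12.16, 18.93). ZQ ⟂ QD, so QD runs at -147.3°; with |QD| = 13.3, D = (-23.35, 11.75). ∠QDH = 141.9° gives DH at -109.2° from the x-axis; with |DH| = 12.6, H = (-27.49, -0.1503). ∠DHW = 42.2° gives HW at 28.60° from the x-axis; with |HW| = 11.4, W = (-17.48, 5.307). ∠HWN = 102.1° gives WN at 106.5° from the x-axis; with |WN| = 21.9, N = (-23.70, 26.30). ∠WNK = 92.2° gives NK at -165.7° from the x-axis; with |NK| = 15.0, K = (-38.24, 22.60). Then |ZK| = |K − Z| = 44.42.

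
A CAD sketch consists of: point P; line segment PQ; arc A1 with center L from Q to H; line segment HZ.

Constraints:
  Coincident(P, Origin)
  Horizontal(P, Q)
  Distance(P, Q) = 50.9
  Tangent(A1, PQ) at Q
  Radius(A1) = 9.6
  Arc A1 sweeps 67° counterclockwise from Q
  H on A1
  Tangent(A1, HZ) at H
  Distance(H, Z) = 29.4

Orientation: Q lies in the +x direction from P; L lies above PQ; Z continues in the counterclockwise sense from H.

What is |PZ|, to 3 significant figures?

78.5

P is at the origin; P and Q share the same y with |PQ| = 50.9 and Q on the +x side, so Q = (50.9, 0.00). Since A1 is tangent to PQ there, LQ ⟂ PQ, so L = Q + (0, 9.6) = (50.9, 9.60). On A1, Q sits at bearing -90° from L; a 67° counterclockwise sweep puts H at bearing -23°, so H = L + 9.6·(cos -23°, sin -23°) = (59.7, 5.85). Tangency of A1 to HZ means the radius LH is perpendicular to HZ, so HZ runs along (−sin -23°, cos -23°); with |HZ| = 29.4, Z = (71.2, 32.9). Then |PZ| = |Z − P| = 78.5.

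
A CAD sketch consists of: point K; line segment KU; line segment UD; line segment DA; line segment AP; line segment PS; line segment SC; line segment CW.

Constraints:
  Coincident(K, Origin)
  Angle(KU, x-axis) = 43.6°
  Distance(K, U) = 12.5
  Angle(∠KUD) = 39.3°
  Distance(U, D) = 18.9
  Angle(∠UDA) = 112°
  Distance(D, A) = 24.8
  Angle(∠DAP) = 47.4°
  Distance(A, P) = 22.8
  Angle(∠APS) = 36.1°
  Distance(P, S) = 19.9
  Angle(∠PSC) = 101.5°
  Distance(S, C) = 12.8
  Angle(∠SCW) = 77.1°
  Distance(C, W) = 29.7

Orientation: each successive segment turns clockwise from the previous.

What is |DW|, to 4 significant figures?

32.44

K is at the origin; KU runs at 43.6° with length 12.5, so U = (9.052, 8.620). ∠KUD = 39.3° gives UD at -97.10° from the x-axis; with |UD| = 18.9, D = (6.716, -10.13). ∠UDA = 112.0° gives DA at -165.1° from the x-axis; with |DA| = 24.8, A = (-17.25, -16.51). ∠DAP = 47.4° gives AP at 62.30° from the x-axis; with |AP| = 22.8, P = (-6.652, 3.675). ∠APS = 36.1° gives PS at -81.60° from the x-axis; with |PS| = 19.9, S = (-3.745, -16.01). ∠PSC = 101.5° gives SC at -160.1° from the x-axis; with |SC| = 12.8, C = (-15.78, -20.37). ∠SCW = 77.1° gives CW at 97.00° from the x-axis; with |CW| = 29.7, W = (-19.40, 9.110). Then |DW| = |W − D| = 32.44.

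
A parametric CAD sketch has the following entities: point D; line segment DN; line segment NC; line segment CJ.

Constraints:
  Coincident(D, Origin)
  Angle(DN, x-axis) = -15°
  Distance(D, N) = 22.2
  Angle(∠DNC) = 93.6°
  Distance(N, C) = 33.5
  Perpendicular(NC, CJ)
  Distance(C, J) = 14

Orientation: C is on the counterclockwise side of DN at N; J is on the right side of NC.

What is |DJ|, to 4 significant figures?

50.25

D is at the origin; DN runs at -15.0° with length 22.2, so N = 22.2·(cos -15.0°, sin -15.0°) = (21.44, -5.746). ∠DNC = 93.6°, so NC runs at -15.0° + (180° − 93.6°) = 71.40° from the x-axis; with |NC| = 33.5, C = N + 33.5·(cos 71.40°, sin 71.40°) = (32.13, 26.00). The perpendicularity gives CJ at right angles to NC; with |CJ| = 14.0 on the right of NC, J = C + 14.0·(0.9478, -0.3190) = (45.40, 21.54). Then |DJ| = |J − D| = 50.25.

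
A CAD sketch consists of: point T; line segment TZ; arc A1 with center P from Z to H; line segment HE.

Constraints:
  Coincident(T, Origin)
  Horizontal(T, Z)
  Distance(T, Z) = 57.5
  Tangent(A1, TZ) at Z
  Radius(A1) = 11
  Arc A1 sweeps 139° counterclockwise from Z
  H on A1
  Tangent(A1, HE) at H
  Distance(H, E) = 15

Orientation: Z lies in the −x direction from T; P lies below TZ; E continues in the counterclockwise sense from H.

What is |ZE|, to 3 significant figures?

29.4

T is at the origin; T and Z share the same y with |TZ| = 57.5 and Z on the −x side, so Z = (-57.5, 0.00). Since A1 is tangent to TZ there, PZ ⟂ TZ, so P = Z + (0, -11) = (-57.5, -11.0). On A1, Z sits at bearing 90° from P; a 139° counterclockwise sweep puts H at bearing 229°, so H = P + 11.0·(cos 229°, sin 229°) = (-64.7, -19.3). A1 meets HE tangentially, so PH is at right angles to HE, so HE runs along (−sin 229°, cos 229°); with |HE| = 15.0, E = (-53.4, -29.1). Then |ZE| = |E − Z| = 29.4.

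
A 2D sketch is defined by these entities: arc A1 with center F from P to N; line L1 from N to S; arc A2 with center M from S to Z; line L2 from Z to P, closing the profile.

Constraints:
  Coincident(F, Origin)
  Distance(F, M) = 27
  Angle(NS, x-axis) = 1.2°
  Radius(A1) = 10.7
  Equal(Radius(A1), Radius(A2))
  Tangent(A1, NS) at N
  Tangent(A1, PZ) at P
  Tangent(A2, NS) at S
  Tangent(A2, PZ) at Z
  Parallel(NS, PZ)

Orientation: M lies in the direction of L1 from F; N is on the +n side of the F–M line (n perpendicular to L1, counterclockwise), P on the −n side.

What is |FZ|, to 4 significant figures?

29.04

The slot axis is L1's direction at 1.2°, so u = (cos 1.2°, sin 1.2°) = (0.9998, 0.02094) and n = (−sin 1.2°, cos 1.2°) = (-0.02094, 0.9998). F is at the origin and M lies 27.0 along u from F, so M = 27.0·u = (26.99, 0.5654). Tangency of A1 to both parallel lines with radius 10.7 puts N and P at F ± 10.7·n: N = (-0.2241, 10.70), P = (0.2241, -10.70). Equal radii place S and Z the same way about M: S = M + 10.7·n = (26.77, 11.26), Z = M − 10.7·n = (27.22, -10.13). Then |FZ| = |Z − F| = 29.04.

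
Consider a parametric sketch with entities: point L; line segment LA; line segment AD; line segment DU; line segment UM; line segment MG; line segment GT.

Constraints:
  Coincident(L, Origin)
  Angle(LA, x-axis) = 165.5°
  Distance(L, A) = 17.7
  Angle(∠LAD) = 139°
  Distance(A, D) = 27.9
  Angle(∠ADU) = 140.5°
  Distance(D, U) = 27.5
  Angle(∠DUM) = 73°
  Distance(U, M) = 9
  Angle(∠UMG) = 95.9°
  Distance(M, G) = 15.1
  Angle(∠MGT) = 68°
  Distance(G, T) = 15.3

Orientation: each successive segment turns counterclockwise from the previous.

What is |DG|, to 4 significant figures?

11.55

L is at the origin; LA runs at 165.5° with length 17.7, so A = (-17.14, 4.432). ∠LAD = 139.0° gives AD at -153.5° from the x-axis; with |AD| = 27.9, D = (-42.10, -8.017). ∠ADU = 140.5° gives DU at -114.0° from the x-axis; with |DU| = 27.5, U = (-53.29, -33.14). ∠DUM = 73.0° gives UM at -7.000° from the x-axis; with |UM| = 9.0, M = (-44.36, -34.24). ∠UMG = 95.9° gives MG at 77.10° from the x-axis; with |MG| = 15.1, G = (-40.99, -19.52). Then |DG| = |G − D| = 11.55.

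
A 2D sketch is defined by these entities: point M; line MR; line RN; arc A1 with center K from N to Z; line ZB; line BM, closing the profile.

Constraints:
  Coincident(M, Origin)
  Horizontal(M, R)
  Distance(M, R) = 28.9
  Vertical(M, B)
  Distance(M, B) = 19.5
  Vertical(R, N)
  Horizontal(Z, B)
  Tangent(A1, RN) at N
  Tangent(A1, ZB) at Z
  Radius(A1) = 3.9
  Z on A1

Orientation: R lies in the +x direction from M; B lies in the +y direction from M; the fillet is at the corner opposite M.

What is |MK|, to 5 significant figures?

29.468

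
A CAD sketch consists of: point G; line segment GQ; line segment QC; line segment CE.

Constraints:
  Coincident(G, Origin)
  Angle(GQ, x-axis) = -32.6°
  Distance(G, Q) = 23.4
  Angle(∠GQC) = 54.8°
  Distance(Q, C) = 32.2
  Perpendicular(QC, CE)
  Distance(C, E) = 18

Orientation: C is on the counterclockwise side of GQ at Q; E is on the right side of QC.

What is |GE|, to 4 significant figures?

41.57

∠GQC = 54.8°, so QC runs at -32.6° + (180° − 54.8°) = 92.60° from the x-axis; with |QC| = 32.2, C = Q + 32.2·(cos 92.60°, sin 92.60°) = (18.25, 19.56). QC is perpendicular to CE; with |CE| = 18.0 on the right of QC, E = C + 18.0·(0.9990, 0.04536) = (36.23, 20.38). Then |GE| = |E − G| = 41.57.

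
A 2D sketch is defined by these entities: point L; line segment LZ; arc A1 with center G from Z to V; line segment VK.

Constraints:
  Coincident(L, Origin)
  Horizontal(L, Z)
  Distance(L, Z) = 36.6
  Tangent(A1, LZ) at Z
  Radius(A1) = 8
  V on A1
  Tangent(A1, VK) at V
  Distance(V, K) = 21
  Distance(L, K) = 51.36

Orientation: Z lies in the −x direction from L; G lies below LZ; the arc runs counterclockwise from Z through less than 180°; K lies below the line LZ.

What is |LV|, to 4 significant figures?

45.44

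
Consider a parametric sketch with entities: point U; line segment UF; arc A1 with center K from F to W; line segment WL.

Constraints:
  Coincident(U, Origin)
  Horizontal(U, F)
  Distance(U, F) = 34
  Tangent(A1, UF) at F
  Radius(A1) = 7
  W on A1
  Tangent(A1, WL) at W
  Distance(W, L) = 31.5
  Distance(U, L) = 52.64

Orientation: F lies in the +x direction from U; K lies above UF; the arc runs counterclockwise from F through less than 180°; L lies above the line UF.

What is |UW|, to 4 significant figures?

41.71

Checks: |KW| = 7.000 ✓; ∠(KW, WL) = 90.00° ✓; |WL| = 31.50 ✓; |UL| = 52.64 ✓.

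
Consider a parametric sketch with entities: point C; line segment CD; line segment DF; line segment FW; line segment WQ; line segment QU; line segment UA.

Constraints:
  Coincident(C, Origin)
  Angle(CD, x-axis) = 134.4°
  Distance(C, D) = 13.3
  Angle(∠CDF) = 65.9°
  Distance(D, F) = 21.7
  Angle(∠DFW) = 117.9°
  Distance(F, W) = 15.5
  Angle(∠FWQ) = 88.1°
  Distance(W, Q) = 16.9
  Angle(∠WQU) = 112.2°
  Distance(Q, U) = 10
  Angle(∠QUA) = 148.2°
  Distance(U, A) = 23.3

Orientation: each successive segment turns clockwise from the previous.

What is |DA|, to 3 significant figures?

7.92

C is at the origin; CD runs at 134.4° with length 13.3, so D = (-9.31, 9.50). ∠CDF = 65.9° gives DF at 20.3° from the x-axis; with |DF| = 21.7, F = (11.0, 17.0). ∠DFW = 117.9° gives FW at -41.8° from the x-axis; with |FW| = 15.5, W = (22.6, 6.70). ∠FWQ = 88.1° gives WQ at -134° from the x-axis; with |WQ| = 16.9, Q = (10.9, -5.52). ∠WQU = 112.2° gives QU at 158° from the x-axis; with |QU| = 10.0, U = (1.62, -1.85). ∠QUA = 148.2° gives UA at 127° from the x-axis; with |UA| = 23.3, A = (-12.3, 16.8). Then |DA| = |A − D| = 7.92.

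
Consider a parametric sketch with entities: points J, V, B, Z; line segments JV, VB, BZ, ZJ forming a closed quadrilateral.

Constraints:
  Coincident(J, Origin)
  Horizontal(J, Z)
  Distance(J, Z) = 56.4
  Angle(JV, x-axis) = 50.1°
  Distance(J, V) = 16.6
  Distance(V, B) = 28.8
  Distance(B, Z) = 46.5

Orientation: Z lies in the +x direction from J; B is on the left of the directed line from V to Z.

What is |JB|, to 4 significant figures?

45.37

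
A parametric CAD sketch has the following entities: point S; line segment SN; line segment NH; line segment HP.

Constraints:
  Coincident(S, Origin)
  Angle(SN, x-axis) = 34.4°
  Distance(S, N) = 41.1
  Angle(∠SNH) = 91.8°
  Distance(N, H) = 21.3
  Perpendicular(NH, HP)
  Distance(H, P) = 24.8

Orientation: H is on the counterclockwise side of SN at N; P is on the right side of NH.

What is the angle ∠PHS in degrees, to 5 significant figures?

151.19°

S is at the origin; SN runs at 34.4° with length 41.1, so N = 41.1·(cos 34.4°, sin 34.4°) = (33.912, 23.220). ∠SNH = 91.8°, so NH runs at 34.4° + (180° − 91.8°) = 122.60° from the x-axis; with |NH| = 21.3, H = N + 21.3·(cos 122.60°, sin 122.60°) = (22.436, 41.164). NH is perpendicular to HP; with |HP| = 24.8 on the right of NH, P = H + 24.8·(0.84245, 0.53877) = (43.329, 54.526). Then cos ∠PHS = HP·HS / (|HP||HS|), giving 151.19°.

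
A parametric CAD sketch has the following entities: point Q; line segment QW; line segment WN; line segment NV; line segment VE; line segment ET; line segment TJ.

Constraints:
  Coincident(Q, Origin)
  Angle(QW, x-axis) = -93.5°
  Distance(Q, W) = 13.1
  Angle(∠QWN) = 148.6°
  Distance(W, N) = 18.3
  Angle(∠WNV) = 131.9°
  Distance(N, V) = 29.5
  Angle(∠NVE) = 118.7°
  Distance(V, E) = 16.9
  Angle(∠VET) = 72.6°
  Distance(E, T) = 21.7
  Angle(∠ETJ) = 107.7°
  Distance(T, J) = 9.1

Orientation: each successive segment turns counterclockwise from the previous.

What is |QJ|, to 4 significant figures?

30.67

Q is at the origin; QW runs at -93.5° with length 13.1, so W = (-0.7997, -13.08). ∠QWN = 148.6° gives WN at -62.10° from the x-axis; with |WN| = 18.3, N = (7.763, -29.25). ∠WNV = 131.9° gives NV at -14.00° from the x-axis; with |NV| = 29.5, V = (36.39, -36.39). ∠NVE = 118.7° gives VE at 47.30° from the x-axis; with |VE| = 16.9, E = (47.85, -23.97). ∠VET = 72.6° gives ET at 154.7° from the x-axis; with |ET| = 21.7, T = (28.23, -14.69). ∠ETJ = 107.7° gives TJ at -133.0° from the x-axis; with |TJ| = 9.1, J = (22.02, -21.35). Then |QJ| = |J − Q| = 30.67.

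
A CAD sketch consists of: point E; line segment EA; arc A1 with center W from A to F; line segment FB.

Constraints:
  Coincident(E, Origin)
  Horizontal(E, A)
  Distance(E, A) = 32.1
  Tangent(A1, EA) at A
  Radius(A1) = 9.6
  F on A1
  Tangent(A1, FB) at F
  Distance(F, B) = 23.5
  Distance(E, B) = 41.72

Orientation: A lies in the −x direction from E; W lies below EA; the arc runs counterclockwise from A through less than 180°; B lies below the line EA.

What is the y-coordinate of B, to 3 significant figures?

-33.8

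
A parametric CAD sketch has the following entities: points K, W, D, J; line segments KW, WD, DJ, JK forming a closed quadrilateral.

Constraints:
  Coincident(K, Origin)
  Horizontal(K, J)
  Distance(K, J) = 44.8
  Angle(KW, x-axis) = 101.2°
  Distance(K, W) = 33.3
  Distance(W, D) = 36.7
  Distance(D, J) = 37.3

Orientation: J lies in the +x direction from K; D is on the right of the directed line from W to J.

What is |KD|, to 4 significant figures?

7.627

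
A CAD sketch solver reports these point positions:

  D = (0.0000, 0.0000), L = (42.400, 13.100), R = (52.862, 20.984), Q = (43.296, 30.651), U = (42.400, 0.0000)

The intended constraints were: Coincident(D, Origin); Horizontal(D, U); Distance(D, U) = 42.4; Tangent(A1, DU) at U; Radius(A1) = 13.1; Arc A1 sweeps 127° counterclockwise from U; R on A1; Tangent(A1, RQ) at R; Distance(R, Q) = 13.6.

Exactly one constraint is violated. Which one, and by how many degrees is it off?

Tangent(A1, RQ) at R — off by 7.70°.

D = (0.00, 0.00) ✓; D.y = 0.00, U.y = 0.00 ✓; |DU| = 42.40 ✓; ∠(LU, UD) = 90.00° ✓; |LU| = 13.10 ✓; bearing(L→R) − bearing(L→U) = 127.0° ✓; |LR| = 13.10 ✓; ∠(LR, RQ) = 82.30° ✗; |RQ| = 13.60 ✓.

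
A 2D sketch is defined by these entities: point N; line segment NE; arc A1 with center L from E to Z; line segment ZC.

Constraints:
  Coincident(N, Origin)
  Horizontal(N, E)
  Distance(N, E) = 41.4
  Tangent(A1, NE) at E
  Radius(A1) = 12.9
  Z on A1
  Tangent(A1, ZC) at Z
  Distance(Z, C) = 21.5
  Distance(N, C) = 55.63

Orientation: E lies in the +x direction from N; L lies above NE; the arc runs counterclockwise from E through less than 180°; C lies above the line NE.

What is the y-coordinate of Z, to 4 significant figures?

19.86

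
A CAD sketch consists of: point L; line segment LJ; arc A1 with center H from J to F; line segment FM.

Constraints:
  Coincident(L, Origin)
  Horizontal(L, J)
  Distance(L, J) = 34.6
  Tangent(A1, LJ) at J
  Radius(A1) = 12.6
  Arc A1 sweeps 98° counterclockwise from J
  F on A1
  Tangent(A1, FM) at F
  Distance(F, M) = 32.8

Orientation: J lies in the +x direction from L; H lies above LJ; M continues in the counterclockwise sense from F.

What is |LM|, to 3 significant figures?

63.3

L is at the origin; LJ is horizontal with |LJ| = 34.6 and J on the +x side, so J = (34.6, 0.00). Tangency of A1 to LJ means the radius HJ is perpendicular to LJ, so H = J + (0, 12.6) = (34.6, 12.6). On A1, J sits at bearing -90° from H; a 98° counterclockwise sweep puts F at bearing 8°, so F = H + 12.6·(cos 8°, sin 8°) = (47.1, 14.4). Tangency of A1 to FM means the radius HF is perpendicular to FM, so FM runs along (−sin 8°, cos 8°); with |FM| = 32.8, M = (42.5, 46.8). Then |LM| = |M − L| = 63.3.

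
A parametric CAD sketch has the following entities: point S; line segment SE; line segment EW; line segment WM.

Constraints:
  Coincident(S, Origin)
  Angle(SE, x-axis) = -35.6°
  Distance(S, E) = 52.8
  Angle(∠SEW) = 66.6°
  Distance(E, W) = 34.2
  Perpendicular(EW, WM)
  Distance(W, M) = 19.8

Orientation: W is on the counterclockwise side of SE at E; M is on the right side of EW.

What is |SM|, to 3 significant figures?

69.5

∠SEW = 66.6°, so EW runs at -35.6° + (180° − 66.6°) = 77.8° from the x-axis; with |EW| = 34.2, W = E + 34.2·(cos 77.8°, sin 77.8°) = (50.2, 2.69). EW is perpendicular to WM; with |WM| = 19.8 on the right of EW, M = W + 19.8·(0.977, -0.211) = (69.5, -1.49). Then |SM| = |M − S| = 69.5.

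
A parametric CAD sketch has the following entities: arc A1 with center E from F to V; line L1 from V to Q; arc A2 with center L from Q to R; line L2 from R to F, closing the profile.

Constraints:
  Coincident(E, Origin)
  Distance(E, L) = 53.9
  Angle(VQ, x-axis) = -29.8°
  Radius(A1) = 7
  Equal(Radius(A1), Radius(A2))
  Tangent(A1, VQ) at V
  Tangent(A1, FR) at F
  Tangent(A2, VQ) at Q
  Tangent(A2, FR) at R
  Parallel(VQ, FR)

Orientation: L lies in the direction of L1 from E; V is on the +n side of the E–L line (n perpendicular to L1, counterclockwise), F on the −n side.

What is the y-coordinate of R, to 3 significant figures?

-32.9

Tangency of A1 to both parallel lines with radius 7.0 puts V and F at E ± 7.0·n: V = (3.48, 6.07), F = (-3.48, -6.07). Equal radii place Q and R the same way about L: Q = L + 7.0·n = (50.3, -20.7), R = L − 7.0·n = (43.3, -32.9). So R.y = -32.9.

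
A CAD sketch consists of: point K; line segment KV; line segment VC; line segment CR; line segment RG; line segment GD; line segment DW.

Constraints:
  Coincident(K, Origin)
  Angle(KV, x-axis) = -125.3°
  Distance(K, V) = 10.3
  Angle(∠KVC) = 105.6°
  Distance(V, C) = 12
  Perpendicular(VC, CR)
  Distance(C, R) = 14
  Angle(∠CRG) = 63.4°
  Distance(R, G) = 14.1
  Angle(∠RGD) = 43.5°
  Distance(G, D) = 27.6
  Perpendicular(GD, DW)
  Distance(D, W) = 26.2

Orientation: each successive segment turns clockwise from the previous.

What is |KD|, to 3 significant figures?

30.4

K is at the origin; KV runs at -125.3° with length 10.3, so V = (-5.95, -8.41). ∠KVC = 105.6° gives VC at 160° from the x-axis; with |VC| = 12.0, C = (-17.2, -4.36). VC ⟂ CR, so CR runs at 70.3°; with |CR| = 14.0, R = (-12.5, 8.82). ∠CRG = 63.4° gives RG at -46.3° from the x-axis; with |RG| = 14.1, G = (-2.79, -1.37). ∠RGD = 43.5° gives GD at 177° from the x-axis; with |GD| = 27.6, D = (-30.4, -0.0261). Then |KD| = |D − K| = 30.4.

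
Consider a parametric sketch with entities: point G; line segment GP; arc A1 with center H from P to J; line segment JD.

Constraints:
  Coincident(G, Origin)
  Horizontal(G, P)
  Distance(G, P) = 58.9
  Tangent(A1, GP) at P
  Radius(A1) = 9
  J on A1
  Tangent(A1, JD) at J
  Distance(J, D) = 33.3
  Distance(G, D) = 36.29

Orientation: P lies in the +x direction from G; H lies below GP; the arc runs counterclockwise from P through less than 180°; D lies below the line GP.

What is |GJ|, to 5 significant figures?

53.150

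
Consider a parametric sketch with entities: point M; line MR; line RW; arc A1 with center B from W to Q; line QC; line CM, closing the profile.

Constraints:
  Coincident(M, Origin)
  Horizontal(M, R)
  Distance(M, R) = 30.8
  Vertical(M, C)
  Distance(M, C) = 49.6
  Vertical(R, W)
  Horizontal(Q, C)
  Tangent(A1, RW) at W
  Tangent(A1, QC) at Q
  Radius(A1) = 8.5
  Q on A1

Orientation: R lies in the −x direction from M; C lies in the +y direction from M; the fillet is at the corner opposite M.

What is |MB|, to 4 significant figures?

46.76

MC is vertical with |MC| = 49.6 and C on the +y side, so C = (0.000, 49.60). The virtual corner opposite M is at (-30.80, 49.60). Tangency of A1 to RW means the radius BW is perpendicular to RW and since A1 is tangent to QC there, BQ ⟂ QC, with radius 8.5, so the center B sits 8.5 in from both sides at B = (-22.30, 41.10). Then |MB| = |B − M| = 46.76.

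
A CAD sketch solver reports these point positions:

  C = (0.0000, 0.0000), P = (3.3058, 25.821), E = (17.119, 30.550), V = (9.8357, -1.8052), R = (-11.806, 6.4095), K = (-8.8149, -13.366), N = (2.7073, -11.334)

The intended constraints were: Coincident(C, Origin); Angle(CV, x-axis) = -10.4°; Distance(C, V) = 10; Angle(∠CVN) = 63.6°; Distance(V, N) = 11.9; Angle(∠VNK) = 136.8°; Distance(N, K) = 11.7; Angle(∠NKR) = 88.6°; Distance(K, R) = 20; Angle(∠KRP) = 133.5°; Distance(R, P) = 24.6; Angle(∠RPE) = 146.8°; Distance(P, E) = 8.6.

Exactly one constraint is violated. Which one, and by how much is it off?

Distance(P, E) = 8.6 — off by 6.00.

C = (0.00, 0.00) ✓; CV at -10.40° ✓; |CV| = 10.00 ✓; ∠CVN = 63.60° ✓; |VN| = 11.90 ✓; ∠VNK = 136.8° ✓; |NK| = 11.70 ✓; ∠NKR = 88.60° ✓; |KR| = 20.00 ✓; ∠KRP = 133.5° ✓; |RP| = 24.60 ✓; ∠RPE = 146.8° ✓; |PE| = 14.60 ✗.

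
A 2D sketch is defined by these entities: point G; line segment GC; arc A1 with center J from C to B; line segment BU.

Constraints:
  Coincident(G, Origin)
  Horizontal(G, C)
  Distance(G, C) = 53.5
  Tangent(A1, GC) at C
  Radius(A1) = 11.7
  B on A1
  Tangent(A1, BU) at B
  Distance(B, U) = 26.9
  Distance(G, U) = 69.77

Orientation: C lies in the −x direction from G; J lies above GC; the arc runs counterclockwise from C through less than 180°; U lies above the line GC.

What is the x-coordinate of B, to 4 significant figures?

-43.31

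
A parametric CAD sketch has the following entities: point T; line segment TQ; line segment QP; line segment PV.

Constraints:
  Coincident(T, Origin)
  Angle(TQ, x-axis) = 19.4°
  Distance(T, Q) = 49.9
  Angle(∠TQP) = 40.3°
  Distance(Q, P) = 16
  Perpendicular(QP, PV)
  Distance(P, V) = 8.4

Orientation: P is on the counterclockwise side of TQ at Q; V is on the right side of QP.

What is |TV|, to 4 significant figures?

46.27

∠TQP = 40.3°, so QP runs at 19.4° + (180° − 40.3°) = 159.1° from the x-axis; with |QP| = 16.0, P = Q + 16.0·(cos 159.1°, sin 159.1°) = (32.12, 22.28). QP is perpendicular to PV; with |PV| = 8.4 on the right of QP, V = P + 8.4·(0.3567, 0.9342) = (35.12, 30.13). Then |TV| = |V − T| = 46.27.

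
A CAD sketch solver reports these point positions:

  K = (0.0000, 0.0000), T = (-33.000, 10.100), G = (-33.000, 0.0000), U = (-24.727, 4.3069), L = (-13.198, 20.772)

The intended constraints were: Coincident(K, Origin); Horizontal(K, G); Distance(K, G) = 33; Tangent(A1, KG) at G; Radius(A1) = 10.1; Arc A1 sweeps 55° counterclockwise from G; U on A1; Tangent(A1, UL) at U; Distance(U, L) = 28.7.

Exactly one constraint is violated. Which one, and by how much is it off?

Distance(U, L) = 28.7 — off by 8.60.

K = (0.00, 0.00) ✓; K.y = 0.00, G.y = 0.00 ✓; |KG| = 33.00 ✓; ∠(TG, GK) = 90.00° ✓; |TG| = 10.10 ✓; bearing(T→U) − bearing(T→G) = 55.00° ✓; |TU| = 10.10 ✓; ∠(TU, UL) = 90.00° ✓; |UL| = 20.10 ✗.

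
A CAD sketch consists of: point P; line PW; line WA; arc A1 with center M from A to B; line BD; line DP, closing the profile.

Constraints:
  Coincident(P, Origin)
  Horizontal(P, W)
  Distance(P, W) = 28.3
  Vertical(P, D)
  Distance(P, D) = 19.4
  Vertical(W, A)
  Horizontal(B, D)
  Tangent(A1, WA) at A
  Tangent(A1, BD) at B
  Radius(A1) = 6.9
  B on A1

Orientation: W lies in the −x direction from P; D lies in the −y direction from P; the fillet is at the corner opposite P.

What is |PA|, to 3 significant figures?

30.9

The virtual corner opposite P is at (-28.3, -19.4). A1 meets WA tangentially, so MA is at right angles to WA and tangency of A1 to BD means the radius MB is perpendicular to BD, with radius 6.9, so the center M sits 6.9 in from both sides at M = (-21.4, -12.5). That places the tangent points at A = (-28.3, -12.5) on WA and B = (-21.4, -19.4) on BD. Then |PA| = |A − P| = 30.9.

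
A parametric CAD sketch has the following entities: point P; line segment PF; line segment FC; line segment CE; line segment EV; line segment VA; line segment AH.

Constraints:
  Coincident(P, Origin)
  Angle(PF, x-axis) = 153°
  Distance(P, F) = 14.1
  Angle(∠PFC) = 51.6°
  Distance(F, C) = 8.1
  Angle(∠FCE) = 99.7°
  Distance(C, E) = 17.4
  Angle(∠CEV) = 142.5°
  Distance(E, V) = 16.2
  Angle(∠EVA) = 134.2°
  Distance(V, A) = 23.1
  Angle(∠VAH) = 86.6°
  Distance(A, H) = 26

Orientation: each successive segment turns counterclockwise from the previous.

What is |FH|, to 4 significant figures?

27.61

P is at the origin; PF runs at 153.0° with length 14.1, so F = (-12.56, 6.401). ∠PFC = 51.6° gives FC at -78.60° from the x-axis; with |FC| = 8.1, C = (-10.96, -1.539). ∠FCE = 99.7° gives CE at 1.700° from the x-axis; with |CE| = 17.4, E = (6.430, -1.023). ∠CEV = 142.5° gives EV at 39.20° from the x-axis; with |EV| = 16.2, V = (18.98, 9.216). ∠EVA = 134.2° gives VA at 85.00° from the x-axis; with |VA| = 23.1, A = (21.00, 32.23). ∠VAH = 86.6° gives AH at 178.4° from the x-axis; with |AH| = 26.0, H = (-4.992, 32.95). Then |FH| = |H − F| = 27.61.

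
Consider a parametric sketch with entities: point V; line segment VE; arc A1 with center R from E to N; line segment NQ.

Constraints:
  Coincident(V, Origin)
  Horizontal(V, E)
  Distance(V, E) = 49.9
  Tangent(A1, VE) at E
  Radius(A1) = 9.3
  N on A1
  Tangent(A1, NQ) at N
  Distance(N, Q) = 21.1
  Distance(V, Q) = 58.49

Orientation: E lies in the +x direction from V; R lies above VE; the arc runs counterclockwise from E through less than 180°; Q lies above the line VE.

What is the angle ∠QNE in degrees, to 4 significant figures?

121.7°

Checks: |RN| = 9.300 ✓; ∠(RN, NQ) = 90.00° ✓; |NQ| = 21.10 ✓; |VQ| = 58.49 ✓.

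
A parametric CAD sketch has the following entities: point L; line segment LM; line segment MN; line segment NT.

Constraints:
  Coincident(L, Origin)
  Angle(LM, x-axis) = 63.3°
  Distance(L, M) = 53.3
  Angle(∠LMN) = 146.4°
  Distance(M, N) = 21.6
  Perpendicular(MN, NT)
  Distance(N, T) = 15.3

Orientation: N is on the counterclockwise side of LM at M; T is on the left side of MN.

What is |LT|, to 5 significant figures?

67.504

∠LMN = 146.4°, so MN runs at 63.3° + (180° − 146.4°) = 96.900° from the x-axis; with |MN| = 21.6, N = M + 21.6·(cos 96.900°, sin 96.900°) = (21.354, 69.060). MN is perpendicular to NT; with |NT| = 15.3 on the left of MN, T = N + 15.3·(-0.99276, -0.12014) = (6.1646, 67.222). Then |LT| = |T − L| = 67.504.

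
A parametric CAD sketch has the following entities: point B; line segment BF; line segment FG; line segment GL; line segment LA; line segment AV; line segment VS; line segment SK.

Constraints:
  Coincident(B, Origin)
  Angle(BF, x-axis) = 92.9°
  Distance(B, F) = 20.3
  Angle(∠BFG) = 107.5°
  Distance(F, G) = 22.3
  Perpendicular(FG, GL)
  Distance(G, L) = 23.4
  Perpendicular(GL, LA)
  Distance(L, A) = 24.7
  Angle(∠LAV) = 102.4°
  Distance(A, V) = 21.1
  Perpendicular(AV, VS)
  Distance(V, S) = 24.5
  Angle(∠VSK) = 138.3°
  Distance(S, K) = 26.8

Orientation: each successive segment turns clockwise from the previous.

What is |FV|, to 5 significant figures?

7.4722

B is at the origin; BF runs at 92.9° with length 20.3, so F = (-1.0270, 20.274). ∠BFG = 107.5° gives FG at 20.400° from the x-axis; with |FG| = 22.3, G = (19.874, 28.047). The perpendicularity gives GL at right angles to FG, so GL runs at -69.600°; with |GL| = 23.4, L = (28.031, 6.1148). GL is perpendicular to LA, so LA runs at -159.60°; with |LA| = 24.7, A = (4.8801, -2.4950). ∠LAV = 102.4° gives AV at 122.80° from the x-axis; with |AV| = 21.1, V = (-6.5500, 15.241). Then |FV| = |V − F| = 7.4722.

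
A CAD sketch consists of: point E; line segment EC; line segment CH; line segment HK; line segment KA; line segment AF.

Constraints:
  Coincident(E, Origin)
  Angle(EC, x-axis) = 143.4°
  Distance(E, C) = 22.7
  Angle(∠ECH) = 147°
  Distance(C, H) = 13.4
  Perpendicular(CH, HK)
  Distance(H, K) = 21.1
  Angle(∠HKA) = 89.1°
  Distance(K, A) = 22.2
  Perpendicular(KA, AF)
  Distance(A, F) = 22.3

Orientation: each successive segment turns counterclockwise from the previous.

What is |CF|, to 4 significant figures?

8.587

E is at the origin; EC runs at 143.4° with length 22.7, so C = (-18.22, 13.53). ∠ECH = 147.0° gives CH at 176.4° from the x-axis; with |CH| = 13.4, H = (-31.60, 14.38). The perpendicularity gives HK at right angles to CH, so HK runs at -93.60°; with |HK| = 21.1, K = (-32.92, -6.683). ∠HKA = 89.1° gives KA at -2.700° from the x-axis; with |KA| = 22.2, A = (-10.75, -7.728). KA is perpendicular to AF, so AF runs at 87.30°; with |AF| = 22.3, F = (-9.697, 14.55). Then |CF| = |F − C| = 8.587.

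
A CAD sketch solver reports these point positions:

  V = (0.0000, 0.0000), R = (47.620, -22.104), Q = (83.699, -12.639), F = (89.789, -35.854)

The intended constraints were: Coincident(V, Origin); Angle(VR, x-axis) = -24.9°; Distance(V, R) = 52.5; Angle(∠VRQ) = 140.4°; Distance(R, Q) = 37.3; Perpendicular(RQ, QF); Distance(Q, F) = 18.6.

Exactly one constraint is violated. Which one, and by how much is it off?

Distance(Q, F) = 18.6 — off by 5.40.

V = (0.00, 0.00) ✓; VR at -24.90° ✓; |VR| = 52.50 ✓; ∠VRQ = 140.4° ✓; |RQ| = 37.30 ✓; ∠(RQ, QF) = 90.00° ✓; |QF| = 24.00 ✗.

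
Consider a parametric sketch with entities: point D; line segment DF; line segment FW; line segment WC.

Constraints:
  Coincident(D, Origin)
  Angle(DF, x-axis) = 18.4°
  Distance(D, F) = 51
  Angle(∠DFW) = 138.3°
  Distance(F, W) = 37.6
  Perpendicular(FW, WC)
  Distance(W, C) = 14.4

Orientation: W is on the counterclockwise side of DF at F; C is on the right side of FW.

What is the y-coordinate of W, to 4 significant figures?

48.69

D is at the origin; DF runs at 18.4° with length 51.0, so F = 51.0·(cos 18.4°, sin 18.4°) = (48.39, 16.10). ∠DFW = 138.3°, so FW runs at 18.4° + (180° − 138.3°) = 60.10° from the x-axis; with |FW| = 37.6, W = F + 37.6·(cos 60.10°, sin 60.10°) = (67.14, 48.69). So W.y = 48.69.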